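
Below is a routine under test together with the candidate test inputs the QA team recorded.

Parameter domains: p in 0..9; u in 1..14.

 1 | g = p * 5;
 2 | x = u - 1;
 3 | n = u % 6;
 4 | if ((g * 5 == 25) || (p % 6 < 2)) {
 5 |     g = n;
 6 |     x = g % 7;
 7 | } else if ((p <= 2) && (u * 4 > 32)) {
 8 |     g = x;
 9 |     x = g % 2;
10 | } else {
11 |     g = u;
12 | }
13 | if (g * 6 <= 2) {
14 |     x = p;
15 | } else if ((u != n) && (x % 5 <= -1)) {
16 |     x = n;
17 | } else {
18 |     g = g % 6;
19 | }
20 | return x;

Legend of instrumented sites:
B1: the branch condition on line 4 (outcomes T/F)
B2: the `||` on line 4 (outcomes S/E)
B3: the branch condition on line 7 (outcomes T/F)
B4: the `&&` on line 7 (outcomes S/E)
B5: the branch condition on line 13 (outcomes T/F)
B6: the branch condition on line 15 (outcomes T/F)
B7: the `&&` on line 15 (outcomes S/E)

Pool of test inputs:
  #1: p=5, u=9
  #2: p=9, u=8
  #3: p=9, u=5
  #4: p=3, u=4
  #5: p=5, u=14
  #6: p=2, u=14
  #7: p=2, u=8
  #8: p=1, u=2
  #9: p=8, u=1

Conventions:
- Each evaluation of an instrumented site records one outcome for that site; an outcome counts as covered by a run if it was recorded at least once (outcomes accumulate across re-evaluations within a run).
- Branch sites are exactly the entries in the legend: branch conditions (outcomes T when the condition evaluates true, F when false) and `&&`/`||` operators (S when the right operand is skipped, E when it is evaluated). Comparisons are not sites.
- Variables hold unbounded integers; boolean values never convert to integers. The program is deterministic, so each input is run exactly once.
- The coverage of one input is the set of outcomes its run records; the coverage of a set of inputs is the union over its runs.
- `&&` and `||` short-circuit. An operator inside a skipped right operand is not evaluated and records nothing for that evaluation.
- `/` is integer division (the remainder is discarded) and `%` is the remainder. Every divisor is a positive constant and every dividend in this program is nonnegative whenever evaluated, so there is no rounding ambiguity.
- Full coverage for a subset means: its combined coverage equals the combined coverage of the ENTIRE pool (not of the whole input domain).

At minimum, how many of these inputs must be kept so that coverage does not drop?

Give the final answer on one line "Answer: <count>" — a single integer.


input #1, p=5, u=9: outcomes B1=F, B2=E, B3=F, B4=S, B5=F, B6=F, B7=E
input #2, p=9, u=8: outcomes B1=F, B2=E, B3=F, B4=S, B5=F, B6=F, B7=E
input #3, p=9, u=5: outcomes B1=F, B2=E, B3=F, B4=S, B5=F, B6=F, B7=S
input #4, p=3, u=4: outcomes B1=F, B2=E, B3=F, B4=S, B5=F, B6=F, B7=S
input #5, p=5, u=14: outcomes B1=F, B2=E, B3=F, B4=S, B5=F, B6=F, B7=E
input #6, p=2, u=14: outcomes B1=F, B2=E, B3=T, B4=E, B5=F, B6=F, B7=E
input #7, p=2, u=8: outcomes B1=F, B2=E, B3=F, B4=E, B5=F, B6=F, B7=E
input #8, p=1, u=2: outcomes B1=T, B2=S, B5=F, B6=F, B7=S
input #9, p=8, u=1: outcomes B1=F, B2=E, B3=F, B4=S, B5=F, B6=F, B7=S
together the pool reaches 12 outcomes: B1=T, B1=F, B2=S, B2=E, B3=T, B3=F, B4=S, B4=E, B5=F, B6=F, B7=S, B7=E
every size-1 subset falls short of the 12 outcomes (best: 7/12)
every size-2 subset falls short of the 12 outcomes (best: 10/12)
at size 3, {1, 6, 8} reaches all 12 outcomes; every lexicographically earlier size-3 subset fails
Answer: 3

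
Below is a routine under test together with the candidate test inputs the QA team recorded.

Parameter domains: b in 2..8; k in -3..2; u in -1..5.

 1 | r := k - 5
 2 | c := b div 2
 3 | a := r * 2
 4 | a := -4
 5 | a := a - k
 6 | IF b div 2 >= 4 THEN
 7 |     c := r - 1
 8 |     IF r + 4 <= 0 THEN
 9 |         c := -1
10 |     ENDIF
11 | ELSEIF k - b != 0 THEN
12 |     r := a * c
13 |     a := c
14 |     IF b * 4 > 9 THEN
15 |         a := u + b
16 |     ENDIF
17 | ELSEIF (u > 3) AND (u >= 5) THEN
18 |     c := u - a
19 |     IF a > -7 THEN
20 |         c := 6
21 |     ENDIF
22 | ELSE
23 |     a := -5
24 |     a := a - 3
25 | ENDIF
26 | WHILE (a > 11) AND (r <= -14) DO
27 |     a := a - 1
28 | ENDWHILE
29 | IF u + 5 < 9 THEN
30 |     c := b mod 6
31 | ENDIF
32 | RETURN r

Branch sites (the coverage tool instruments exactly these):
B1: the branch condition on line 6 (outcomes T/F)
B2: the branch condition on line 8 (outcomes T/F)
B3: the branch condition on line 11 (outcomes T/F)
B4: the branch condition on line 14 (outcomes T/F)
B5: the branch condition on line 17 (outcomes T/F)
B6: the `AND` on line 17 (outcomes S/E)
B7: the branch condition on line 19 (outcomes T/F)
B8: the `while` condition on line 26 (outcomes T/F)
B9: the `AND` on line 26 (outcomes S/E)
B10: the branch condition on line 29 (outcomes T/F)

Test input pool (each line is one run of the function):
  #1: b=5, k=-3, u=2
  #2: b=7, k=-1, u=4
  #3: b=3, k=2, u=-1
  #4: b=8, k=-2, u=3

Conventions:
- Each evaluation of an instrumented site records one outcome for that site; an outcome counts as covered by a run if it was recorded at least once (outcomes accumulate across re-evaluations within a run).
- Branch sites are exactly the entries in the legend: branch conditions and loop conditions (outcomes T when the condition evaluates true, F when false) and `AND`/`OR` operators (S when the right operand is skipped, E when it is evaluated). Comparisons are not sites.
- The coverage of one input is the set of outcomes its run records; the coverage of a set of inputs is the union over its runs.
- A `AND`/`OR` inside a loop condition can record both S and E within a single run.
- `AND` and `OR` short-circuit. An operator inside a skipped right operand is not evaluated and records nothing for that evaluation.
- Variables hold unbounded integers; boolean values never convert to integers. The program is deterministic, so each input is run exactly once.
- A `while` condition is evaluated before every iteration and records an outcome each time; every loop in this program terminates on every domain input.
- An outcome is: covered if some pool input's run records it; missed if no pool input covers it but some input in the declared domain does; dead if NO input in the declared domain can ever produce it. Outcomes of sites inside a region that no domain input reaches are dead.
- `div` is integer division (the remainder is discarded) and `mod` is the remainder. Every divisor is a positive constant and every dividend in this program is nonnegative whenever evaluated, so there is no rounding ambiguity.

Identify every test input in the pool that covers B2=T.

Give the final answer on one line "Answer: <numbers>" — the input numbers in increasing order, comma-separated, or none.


input #1 (b=5, k=-3, u=2): misses B2=T
input #2 (b=7, k=-1, u=4): misses B2=T
input #3 (b=3, k=2, u=-1): misses B2=T
input #4 (b=8, k=-2, u=3): covers B2=T
Answer: 4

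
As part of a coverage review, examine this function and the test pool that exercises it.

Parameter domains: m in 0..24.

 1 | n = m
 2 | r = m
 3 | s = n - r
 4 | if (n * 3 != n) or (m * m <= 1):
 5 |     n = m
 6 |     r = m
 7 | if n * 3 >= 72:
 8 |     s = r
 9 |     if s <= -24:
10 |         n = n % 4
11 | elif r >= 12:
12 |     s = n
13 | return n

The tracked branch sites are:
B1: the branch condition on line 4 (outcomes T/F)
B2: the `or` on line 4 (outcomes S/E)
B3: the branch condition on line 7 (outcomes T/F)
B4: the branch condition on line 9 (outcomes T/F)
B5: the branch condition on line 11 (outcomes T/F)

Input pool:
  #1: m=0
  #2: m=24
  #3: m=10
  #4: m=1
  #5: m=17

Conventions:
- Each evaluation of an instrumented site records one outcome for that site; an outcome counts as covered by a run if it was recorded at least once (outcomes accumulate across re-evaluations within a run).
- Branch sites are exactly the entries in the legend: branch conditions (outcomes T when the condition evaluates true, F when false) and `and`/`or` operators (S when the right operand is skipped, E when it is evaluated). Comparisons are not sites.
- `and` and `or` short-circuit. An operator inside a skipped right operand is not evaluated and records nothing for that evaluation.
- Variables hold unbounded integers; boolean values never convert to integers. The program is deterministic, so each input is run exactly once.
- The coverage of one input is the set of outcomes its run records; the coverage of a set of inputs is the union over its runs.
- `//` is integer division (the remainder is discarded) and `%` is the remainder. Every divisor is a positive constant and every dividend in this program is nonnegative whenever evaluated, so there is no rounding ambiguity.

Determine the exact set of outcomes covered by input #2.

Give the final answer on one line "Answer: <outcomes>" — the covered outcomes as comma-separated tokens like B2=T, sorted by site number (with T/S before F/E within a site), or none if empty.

Running input #2 (m=24), event by event:
  B2->S, B1->T, B3->T, B4->F
as a set, this run covers: B1=T, B2=S, B3=T, B4=F

Answer: B1=T, B2=S, B3=T, B4=F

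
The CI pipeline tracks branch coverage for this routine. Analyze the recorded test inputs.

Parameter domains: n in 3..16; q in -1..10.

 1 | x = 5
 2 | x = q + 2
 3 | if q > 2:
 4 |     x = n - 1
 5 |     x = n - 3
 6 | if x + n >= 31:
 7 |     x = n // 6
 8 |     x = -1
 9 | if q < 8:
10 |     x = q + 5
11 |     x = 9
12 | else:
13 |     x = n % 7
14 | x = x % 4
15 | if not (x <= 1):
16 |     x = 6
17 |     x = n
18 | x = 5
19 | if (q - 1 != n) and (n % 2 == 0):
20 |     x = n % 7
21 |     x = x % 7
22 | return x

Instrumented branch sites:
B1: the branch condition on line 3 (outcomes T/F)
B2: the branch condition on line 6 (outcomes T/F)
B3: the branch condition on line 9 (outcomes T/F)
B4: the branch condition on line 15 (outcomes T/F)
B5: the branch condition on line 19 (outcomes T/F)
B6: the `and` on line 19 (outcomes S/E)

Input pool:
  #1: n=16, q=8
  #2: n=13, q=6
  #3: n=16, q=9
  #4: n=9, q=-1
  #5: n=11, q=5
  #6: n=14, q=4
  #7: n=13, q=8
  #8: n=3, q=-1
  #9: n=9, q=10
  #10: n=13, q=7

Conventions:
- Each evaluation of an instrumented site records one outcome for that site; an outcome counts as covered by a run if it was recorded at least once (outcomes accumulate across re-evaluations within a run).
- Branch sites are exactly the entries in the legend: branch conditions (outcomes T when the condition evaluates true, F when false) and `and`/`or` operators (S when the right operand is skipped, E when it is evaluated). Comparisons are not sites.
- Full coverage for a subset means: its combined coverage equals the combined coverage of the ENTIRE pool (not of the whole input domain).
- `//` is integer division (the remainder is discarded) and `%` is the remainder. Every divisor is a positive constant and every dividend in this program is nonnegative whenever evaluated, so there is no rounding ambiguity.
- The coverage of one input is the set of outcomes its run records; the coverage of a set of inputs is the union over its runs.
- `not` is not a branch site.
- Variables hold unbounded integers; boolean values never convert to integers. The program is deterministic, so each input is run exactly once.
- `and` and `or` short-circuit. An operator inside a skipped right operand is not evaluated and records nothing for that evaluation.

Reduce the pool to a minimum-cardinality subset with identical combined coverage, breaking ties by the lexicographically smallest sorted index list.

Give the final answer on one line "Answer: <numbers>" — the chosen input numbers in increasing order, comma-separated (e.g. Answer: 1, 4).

#1 (n=16, q=8) -> B1->T, B2->F, B3->F, B4->T, B6->E, B5->T; covered: B1=T, B2=F, B3=F, B4=T, B5=T, B6=E
#2 (n=13, q=6) -> B1->T, B2->F, B3->T, B4->F, B6->E, B5->F; covered: B1=T, B2=F, B3=T, B4=F, B5=F, B6=E
#3 (n=16, q=9) -> B1->T, B2->F, B3->F, B4->T, B6->E, B5->T; covered: B1=T, B2=F, B3=F, B4=T, B5=T, B6=E
#4 (n=9, q=-1) -> B1->F, B2->F, B3->T, B4->F, B6->E, B5->F; covered: B1=F, B2=F, B3=T, B4=F, B5=F, B6=E
#5 (n=11, q=5) -> B1->T, B2->F, B3->T, B4->F, B6->E, B5->F; covered: B1=T, B2=F, B3=T, B4=F, B5=F, B6=E
#6 (n=14, q=4) -> B1->T, B2->F, B3->T, B4->F, B6->E, B5->T; covered: B1=T, B2=F, B3=T, B4=F, B5=T, B6=E
#7 (n=13, q=8) -> B1->T, B2->F, B3->F, B4->T, B6->E, B5->F; covered: B1=T, B2=F, B3=F, B4=T, B5=F, B6=E
#8 (n=3, q=-1) -> B1->F, B2->F, B3->T, B4->F, B6->E, B5->F; covered: B1=F, B2=F, B3=T, B4=F, B5=F, B6=E
#9 (n=9, q=10) -> B1->T, B2->F, B3->F, B4->T, B6->S, B5->F; covered: B1=T, B2=F, B3=F, B4=T, B5=F, B6=S
#10 (n=13, q=7) -> B1->T, B2->F, B3->T, B4->F, B6->E, B5->F; covered: B1=T, B2=F, B3=T, B4=F, B5=F, B6=E
pool-wide coverage (11 outcomes): B1=T, B1=F, B2=F, B3=T, B3=F, B4=T, B4=F, B5=T, B5=F, B6=S, B6=E
every size-1 subset falls short of the 11 outcomes (best: 6/11)
every size-2 subset falls short of the 11 outcomes (best: 10/11)
inputs {1, 4, 9} (size 3) cover everything; no size-3 subset with a lexicographically smaller index list covers all 11

Answer: 1, 4, 9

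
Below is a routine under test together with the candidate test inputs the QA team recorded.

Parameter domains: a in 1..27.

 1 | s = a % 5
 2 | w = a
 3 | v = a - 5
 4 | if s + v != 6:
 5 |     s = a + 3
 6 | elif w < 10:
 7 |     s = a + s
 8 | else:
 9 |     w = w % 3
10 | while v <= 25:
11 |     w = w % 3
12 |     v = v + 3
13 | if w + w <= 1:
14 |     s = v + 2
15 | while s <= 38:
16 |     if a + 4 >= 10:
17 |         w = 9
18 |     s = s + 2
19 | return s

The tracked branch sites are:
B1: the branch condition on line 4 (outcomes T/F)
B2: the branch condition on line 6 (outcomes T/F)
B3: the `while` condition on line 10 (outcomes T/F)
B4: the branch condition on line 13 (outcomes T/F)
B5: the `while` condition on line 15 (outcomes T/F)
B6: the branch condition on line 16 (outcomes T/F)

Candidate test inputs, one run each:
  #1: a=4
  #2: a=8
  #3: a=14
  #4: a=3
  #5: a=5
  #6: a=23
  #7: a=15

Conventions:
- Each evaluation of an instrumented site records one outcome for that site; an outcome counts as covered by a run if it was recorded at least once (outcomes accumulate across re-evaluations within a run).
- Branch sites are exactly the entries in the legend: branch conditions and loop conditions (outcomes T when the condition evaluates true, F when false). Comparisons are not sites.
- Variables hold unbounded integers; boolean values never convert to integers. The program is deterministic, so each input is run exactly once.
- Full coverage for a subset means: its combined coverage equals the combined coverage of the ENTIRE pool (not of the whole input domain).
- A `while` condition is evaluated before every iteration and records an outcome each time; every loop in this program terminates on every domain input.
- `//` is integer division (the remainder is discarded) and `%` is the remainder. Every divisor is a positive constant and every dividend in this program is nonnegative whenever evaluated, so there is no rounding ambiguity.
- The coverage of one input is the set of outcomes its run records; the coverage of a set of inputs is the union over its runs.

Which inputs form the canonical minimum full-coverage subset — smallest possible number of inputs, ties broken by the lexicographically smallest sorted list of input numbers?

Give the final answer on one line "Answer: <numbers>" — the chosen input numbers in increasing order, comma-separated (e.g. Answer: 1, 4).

input #1, a=4: events B1->T, B3->T, B3->T, B3->T, B3->T, B3->T, B3->T, B3->T, B3->T, B3->T, B3->F, B4->F, B5->T, B6->F, ...; outcomes B1=T, B3=T, B3=F, B4=F, B5=T, B5=F, B6=F
input #2, a=8: events B1->F, B2->T, B3->T, B3->T, B3->T, B3->T, B3->T, B3->T, B3->T, B3->T, B3->F, B4->F, B5->T, B6->T, ...; outcomes B1=F, B2=T, B3=T, B3=F, B4=F, B5=T, B5=F, B6=T
input #3, a=14: events B1->T, B3->T, B3->T, B3->T, B3->T, B3->T, B3->T, B3->F, B4->F, B5->T, B6->T, B5->T, B6->T, B5->T, ...; outcomes B1=T, B3=T, B3=F, B4=F, B5=T, B5=F, B6=T
input #4, a=3: events B1->T, B3->T, B3->T, B3->T, B3->T, B3->T, B3->T, B3->T, B3->T, B3->T, B3->T, B3->F, B4->T, B5->T, ...; outcomes B1=T, B3=T, B3=F, B4=T, B5=T, B5=F, B6=F
input #5, a=5: events B1->T, B3->T, B3->T, B3->T, B3->T, B3->T, B3->T, B3->T, B3->T, B3->T, B3->F, B4->F, B5->T, B6->F, ...; outcomes B1=T, B3=T, B3=F, B4=F, B5=T, B5=F, B6=F
input #6, a=23: events B1->T, B3->T, B3->T, B3->T, B3->F, B4->F, B5->T, B6->T, B5->T, B6->T, B5->T, B6->T, B5->T, B6->T, ...; outcomes B1=T, B3=T, B3=F, B4=F, B5=T, B5=F, B6=T
input #7, a=15: events B1->T, B3->T, B3->T, B3->T, B3->T, B3->T, B3->T, B3->F, B4->T, B5->T, B6->T, B5->T, B6->T, B5->T, ...; outcomes B1=T, B3=T, B3=F, B4=T, B5=T, B5=F, B6=T
the full pool covers 11 outcomes: B1=T, B1=F, B2=T, B3=T, B3=F, B4=T, B4=F, B5=T, B5=F, B6=T, B6=F
size 1 is not enough: best union over all size-1 subsets is 8/11
at size 2, {2, 4} reaches all 11 outcomes; every lexicographically earlier size-2 subset fails

Answer: 2, 4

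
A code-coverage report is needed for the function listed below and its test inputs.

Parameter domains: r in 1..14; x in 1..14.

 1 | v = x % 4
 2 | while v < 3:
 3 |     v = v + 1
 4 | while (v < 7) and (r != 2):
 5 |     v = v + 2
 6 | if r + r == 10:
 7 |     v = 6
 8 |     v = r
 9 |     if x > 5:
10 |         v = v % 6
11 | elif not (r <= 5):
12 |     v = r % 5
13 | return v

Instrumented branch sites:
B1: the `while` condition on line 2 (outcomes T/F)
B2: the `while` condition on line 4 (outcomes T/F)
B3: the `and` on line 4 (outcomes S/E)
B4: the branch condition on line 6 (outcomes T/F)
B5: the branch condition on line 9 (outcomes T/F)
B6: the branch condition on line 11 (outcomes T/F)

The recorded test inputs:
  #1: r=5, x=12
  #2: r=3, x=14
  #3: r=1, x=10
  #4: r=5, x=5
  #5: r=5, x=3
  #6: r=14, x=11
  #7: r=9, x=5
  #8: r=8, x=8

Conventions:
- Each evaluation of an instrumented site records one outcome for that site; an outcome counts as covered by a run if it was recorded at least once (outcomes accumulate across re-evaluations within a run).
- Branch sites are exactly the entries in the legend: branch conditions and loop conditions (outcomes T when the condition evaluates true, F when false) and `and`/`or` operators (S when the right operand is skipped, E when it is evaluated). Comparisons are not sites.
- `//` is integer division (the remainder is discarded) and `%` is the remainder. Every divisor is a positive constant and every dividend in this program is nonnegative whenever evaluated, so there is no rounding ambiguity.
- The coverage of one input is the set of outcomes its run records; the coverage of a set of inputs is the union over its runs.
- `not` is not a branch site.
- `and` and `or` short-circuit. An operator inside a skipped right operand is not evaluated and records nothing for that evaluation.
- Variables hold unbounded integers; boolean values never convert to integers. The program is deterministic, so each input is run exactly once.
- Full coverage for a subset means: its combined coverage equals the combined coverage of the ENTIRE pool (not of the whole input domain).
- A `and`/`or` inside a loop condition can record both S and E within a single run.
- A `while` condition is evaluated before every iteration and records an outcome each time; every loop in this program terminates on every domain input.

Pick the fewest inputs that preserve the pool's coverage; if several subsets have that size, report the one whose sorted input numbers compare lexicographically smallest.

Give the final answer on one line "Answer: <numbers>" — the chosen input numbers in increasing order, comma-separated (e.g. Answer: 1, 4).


test 1 (r=5, x=12) fires B1->T, B1->T, B1->T, B1->F, B3->E, B2->T, B3->E, B2->T, B3->S, B2->F, B4->T, B5->T; hits B1=T, B1=F, B2=T, B2=F, B3=S, B3=E, B4=T, B5=T
test 2 (r=3, x=14) fires B1->T, B1->F, B3->E, B2->T, B3->E, B2->T, B3->S, B2->F, B4->F, B6->F; hits B1=T, B1=F, B2=T, B2=F, B3=S, B3=E, B4=F, B6=F
test 3 (r=1, x=10) fires B1->T, B1->F, B3->E, B2->T, B3->E, B2->T, B3->S, B2->F, B4->F, B6->F; hits B1=T, B1=F, B2=T, B2=F, B3=S, B3=E, B4=F, B6=F
test 4 (r=5, x=5) fires B1->T, B1->T, B1->F, B3->E, B2->T, B3->E, B2->T, B3->S, B2->F, B4->T, B5->F; hits B1=T, B1=F, B2=T, B2=F, B3=S, B3=E, B4=T, B5=F
test 5 (r=5, x=3) fires B1->F, B3->E, B2->T, B3->E, B2->T, B3->S, B2->F, B4->T, B5->F; hits B1=F, B2=T, B2=F, B3=S, B3=E, B4=T, B5=F
test 6 (r=14, x=11) fires B1->F, B3->E, B2->T, B3->E, B2->T, B3->S, B2->F, B4->F, B6->T; hits B1=F, B2=T, B2=F, B3=S, B3=E, B4=F, B6=T
test 7 (r=9, x=5) fires B1->T, B1->T, B1->F, B3->E, B2->T, B3->E, B2->T, B3->S, B2->F, B4->F, B6->T; hits B1=T, B1=F, B2=T, B2=F, B3=S, B3=E, B4=F, B6=T
test 8 (r=8, x=8) fires B1->T, B1->T, B1->T, B1->F, B3->E, B2->T, B3->E, B2->T, B3->S, B2->F, B4->F, B6->T; hits B1=T, B1=F, B2=T, B2=F, B3=S, B3=E, B4=F, B6=T
union over all inputs: B1=T, B1=F, B2=T, B2=F, B3=S, B3=E, B4=T, B4=F, B5=T, B5=F, B6=T, B6=F (12 outcomes)
every size-1 subset falls short of the 12 outcomes (best: 8/12)
every size-2 subset falls short of the 12 outcomes (best: 10/12)
every size-3 subset falls short of the 12 outcomes (best: 11/12)
at size 4, {1, 2, 4, 6} reaches all 12 outcomes; every lexicographically earlier size-4 subset fails
Answer: 1, 2, 4, 6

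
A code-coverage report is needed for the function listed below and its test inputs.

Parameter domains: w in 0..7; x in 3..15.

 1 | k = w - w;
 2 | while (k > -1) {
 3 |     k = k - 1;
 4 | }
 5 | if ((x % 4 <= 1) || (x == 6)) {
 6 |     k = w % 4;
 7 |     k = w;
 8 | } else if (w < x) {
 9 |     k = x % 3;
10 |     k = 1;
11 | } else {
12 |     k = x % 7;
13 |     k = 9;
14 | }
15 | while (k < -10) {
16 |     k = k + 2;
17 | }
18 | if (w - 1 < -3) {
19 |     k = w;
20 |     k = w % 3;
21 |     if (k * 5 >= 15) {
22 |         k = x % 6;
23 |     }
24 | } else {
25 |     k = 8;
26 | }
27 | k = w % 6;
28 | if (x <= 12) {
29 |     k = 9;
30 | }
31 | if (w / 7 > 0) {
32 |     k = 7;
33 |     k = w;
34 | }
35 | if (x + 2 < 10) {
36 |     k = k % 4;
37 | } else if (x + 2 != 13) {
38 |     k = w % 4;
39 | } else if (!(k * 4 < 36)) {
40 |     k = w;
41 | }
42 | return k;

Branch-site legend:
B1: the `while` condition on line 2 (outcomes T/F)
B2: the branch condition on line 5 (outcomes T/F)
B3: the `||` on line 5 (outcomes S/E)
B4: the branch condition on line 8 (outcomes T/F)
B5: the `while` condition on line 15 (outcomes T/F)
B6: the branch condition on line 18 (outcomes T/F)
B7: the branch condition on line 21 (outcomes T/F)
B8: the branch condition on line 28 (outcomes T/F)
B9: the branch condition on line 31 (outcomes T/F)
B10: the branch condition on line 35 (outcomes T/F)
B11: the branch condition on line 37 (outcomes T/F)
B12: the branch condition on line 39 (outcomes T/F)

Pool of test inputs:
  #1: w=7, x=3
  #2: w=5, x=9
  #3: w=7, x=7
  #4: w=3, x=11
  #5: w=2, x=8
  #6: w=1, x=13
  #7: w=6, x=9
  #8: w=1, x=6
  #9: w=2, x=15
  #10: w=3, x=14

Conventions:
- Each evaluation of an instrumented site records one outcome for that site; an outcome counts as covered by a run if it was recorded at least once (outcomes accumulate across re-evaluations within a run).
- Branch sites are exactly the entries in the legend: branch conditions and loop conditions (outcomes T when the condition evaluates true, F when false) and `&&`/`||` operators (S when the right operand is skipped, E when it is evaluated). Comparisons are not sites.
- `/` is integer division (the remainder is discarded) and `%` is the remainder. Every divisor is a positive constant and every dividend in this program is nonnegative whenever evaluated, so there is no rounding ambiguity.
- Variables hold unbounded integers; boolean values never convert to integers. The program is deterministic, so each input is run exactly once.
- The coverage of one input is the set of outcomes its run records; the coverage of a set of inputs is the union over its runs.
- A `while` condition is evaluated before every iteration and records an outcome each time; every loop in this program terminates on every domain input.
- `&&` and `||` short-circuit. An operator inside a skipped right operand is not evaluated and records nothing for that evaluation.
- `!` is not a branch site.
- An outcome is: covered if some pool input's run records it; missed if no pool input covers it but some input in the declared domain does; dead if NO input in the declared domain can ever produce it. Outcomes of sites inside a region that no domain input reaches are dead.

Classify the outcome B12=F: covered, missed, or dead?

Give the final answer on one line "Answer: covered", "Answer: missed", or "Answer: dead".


no pool input records B12=F
but domain input (w=7, x=11) does record it -> reachable, so missed
Answer: missed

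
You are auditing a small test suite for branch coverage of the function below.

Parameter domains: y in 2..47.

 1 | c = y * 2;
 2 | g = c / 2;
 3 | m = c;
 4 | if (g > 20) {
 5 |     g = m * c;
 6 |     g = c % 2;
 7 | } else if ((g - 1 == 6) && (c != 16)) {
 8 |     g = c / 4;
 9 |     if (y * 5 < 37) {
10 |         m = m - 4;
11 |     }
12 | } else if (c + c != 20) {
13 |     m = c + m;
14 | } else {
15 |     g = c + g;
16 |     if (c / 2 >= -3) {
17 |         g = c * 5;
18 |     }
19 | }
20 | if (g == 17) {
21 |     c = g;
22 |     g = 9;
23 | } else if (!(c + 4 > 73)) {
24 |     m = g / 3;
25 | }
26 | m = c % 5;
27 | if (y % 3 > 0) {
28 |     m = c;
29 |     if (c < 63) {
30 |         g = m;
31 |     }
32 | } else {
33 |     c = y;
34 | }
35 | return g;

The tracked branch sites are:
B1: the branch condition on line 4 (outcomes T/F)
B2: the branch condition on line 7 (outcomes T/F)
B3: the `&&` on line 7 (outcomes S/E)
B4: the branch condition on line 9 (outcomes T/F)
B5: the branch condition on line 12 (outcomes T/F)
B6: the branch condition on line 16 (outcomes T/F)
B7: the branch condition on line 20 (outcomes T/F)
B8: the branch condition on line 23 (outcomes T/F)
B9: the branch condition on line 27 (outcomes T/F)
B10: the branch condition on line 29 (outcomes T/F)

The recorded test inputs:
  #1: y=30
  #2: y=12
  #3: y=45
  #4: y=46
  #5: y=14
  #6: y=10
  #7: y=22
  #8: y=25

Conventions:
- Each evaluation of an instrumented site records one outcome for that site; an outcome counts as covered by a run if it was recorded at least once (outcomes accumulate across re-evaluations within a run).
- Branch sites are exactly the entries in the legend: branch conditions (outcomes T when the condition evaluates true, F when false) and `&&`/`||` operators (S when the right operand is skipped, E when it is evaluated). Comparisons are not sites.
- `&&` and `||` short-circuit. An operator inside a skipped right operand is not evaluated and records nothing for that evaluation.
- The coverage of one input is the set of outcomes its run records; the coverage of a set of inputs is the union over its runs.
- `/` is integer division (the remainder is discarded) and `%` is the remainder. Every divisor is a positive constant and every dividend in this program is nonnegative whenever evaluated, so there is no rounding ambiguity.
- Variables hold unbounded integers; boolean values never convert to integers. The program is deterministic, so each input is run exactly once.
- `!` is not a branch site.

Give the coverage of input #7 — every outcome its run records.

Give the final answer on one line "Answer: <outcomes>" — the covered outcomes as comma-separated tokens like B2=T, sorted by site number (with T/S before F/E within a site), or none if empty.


Event log for input #7 (y=22):
  B1->T, B7->F, B8->T, B9->T, B10->T
collecting distinct outcomes: B1=T, B7=F, B8=T, B9=T, B10=T
Answer: B1=T, B7=F, B8=T, B9=T, B10=T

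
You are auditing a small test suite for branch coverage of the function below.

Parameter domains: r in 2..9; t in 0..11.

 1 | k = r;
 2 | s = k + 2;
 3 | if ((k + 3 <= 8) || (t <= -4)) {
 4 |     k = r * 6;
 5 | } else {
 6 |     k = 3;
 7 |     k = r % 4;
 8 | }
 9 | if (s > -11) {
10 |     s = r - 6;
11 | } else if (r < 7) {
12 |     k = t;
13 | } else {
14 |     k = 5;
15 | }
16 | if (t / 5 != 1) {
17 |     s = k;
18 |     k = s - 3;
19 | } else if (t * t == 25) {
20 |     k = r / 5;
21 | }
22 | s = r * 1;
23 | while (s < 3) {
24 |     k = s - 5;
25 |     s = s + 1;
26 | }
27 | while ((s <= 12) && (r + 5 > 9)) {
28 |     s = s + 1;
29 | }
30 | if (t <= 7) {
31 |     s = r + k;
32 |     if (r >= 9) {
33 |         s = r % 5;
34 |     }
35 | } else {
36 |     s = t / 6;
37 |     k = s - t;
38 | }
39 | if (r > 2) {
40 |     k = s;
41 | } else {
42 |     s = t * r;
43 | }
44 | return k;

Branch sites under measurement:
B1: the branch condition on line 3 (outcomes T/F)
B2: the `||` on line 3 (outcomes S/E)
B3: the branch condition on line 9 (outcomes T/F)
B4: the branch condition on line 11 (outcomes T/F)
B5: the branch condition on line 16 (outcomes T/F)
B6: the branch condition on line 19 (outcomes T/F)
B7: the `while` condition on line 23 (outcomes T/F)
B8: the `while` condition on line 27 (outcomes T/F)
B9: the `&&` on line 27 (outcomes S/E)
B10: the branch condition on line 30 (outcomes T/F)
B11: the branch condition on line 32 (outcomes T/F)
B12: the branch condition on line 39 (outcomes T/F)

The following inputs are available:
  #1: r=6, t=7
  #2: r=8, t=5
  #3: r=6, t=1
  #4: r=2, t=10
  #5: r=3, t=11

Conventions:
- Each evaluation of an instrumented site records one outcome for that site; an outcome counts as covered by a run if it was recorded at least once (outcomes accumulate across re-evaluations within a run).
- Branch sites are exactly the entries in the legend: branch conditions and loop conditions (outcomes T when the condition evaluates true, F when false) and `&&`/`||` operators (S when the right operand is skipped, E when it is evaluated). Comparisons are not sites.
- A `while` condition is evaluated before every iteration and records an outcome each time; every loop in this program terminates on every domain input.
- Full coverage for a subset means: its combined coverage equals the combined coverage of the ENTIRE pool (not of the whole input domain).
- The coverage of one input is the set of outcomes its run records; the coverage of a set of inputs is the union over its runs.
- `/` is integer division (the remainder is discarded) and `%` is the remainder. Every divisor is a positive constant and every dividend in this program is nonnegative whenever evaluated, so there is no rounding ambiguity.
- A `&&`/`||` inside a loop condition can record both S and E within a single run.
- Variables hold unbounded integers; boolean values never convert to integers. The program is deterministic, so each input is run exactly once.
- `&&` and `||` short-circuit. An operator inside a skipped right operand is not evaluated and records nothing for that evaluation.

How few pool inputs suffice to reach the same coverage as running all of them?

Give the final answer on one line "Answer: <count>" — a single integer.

run #1 (r=6, t=7) runs B2->E, B1->F, B3->T, B5->F, B6->F, B7->F, B9->E, B8->T, B9->E, B8->T, B9->E, B8->T, B9->E, B8->T, ...; records B1=F, B2=E, B3=T, B5=F, B6=F, B7=F, B8=T, B8=F, B9=S, B9=E, B10=T, B11=F, B12=T
run #2 (r=8, t=5) runs B2->E, B1->F, B3->T, B5->F, B6->T, B7->F, B9->E, B8->T, B9->E, B8->T, B9->E, B8->T, B9->E, B8->T, ...; records B1=F, B2=E, B3=T, B5=F, B6=T, B7=F, B8=T, B8=F, B9=S, B9=E, B10=T, B11=F, B12=T
run #3 (r=6, t=1) runs B2->E, B1->F, B3->T, B5->T, B7->F, B9->E, B8->T, B9->E, B8->T, B9->E, B8->T, B9->E, B8->T, B9->E, ...; records B1=F, B2=E, B3=T, B5=T, B7=F, B8=T, B8=F, B9=S, B9=E, B10=T, B11=F, B12=T
run #4 (r=2, t=10) runs B2->S, B1->T, B3->T, B5->T, B7->T, B7->F, B9->E, B8->F, B10->F, B12->F; records B1=T, B2=S, B3=T, B5=T, B7=T, B7=F, B8=F, B9=E, B10=F, B12=F
run #5 (r=3, t=11) runs B2->S, B1->T, B3->T, B5->T, B7->F, B9->E, B8->F, B10->F, B12->T; records B1=T, B2=S, B3=T, B5=T, B7=F, B8=F, B9=E, B10=F, B12=T
the full pool covers 20 outcomes: B1=T, B1=F, B2=S, B2=E, B3=T, B5=T, B5=F, B6=T, B6=F, B7=T, B7=F, B8=T, B8=F, B9=S, B9=E, B10=T, B10=F, B11=F, B12=T, B12=F
checked all size-1 subsets: none covers 20 outcomes (max 13/20)
checked all size-2 subsets: none covers 20 outcomes (max 19/20)
inputs {1, 2, 4} (size 3) cover everything; no size-3 subset with a lexicographically smaller index list covers all 20

Answer: 3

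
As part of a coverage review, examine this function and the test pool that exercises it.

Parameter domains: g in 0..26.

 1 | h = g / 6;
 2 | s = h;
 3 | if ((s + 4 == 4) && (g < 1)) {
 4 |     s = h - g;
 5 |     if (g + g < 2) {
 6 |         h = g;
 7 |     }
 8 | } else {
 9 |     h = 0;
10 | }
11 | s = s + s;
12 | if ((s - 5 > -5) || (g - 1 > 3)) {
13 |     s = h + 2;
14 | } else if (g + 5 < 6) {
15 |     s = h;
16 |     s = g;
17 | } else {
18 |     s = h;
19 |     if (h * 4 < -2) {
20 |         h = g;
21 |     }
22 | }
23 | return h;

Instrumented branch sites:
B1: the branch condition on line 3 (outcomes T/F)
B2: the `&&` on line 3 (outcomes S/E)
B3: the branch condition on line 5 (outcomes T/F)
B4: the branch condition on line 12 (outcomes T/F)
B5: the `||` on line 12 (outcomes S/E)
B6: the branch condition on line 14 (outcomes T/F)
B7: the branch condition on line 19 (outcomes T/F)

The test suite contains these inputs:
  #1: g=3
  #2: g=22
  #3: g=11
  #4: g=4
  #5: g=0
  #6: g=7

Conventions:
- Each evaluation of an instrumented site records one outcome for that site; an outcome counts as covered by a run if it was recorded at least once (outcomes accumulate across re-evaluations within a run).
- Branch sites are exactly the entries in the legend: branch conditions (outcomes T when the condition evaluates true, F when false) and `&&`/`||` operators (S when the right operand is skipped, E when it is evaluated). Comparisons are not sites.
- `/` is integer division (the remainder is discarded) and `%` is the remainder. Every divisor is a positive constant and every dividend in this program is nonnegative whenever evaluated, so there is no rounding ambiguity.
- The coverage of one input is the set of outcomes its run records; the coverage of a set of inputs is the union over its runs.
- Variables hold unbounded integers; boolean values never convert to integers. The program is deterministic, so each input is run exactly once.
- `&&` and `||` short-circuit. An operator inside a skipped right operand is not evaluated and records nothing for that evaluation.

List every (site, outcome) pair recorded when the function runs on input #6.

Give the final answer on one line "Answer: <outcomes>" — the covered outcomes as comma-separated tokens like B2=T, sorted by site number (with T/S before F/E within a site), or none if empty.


Running input #6 (g=7), event by event:
  B2->S, B1->F, B5->S, B4->T
as a set, this run covers: B1=F, B2=S, B4=T, B5=S
Answer: B1=F, B2=S, B4=T, B5=S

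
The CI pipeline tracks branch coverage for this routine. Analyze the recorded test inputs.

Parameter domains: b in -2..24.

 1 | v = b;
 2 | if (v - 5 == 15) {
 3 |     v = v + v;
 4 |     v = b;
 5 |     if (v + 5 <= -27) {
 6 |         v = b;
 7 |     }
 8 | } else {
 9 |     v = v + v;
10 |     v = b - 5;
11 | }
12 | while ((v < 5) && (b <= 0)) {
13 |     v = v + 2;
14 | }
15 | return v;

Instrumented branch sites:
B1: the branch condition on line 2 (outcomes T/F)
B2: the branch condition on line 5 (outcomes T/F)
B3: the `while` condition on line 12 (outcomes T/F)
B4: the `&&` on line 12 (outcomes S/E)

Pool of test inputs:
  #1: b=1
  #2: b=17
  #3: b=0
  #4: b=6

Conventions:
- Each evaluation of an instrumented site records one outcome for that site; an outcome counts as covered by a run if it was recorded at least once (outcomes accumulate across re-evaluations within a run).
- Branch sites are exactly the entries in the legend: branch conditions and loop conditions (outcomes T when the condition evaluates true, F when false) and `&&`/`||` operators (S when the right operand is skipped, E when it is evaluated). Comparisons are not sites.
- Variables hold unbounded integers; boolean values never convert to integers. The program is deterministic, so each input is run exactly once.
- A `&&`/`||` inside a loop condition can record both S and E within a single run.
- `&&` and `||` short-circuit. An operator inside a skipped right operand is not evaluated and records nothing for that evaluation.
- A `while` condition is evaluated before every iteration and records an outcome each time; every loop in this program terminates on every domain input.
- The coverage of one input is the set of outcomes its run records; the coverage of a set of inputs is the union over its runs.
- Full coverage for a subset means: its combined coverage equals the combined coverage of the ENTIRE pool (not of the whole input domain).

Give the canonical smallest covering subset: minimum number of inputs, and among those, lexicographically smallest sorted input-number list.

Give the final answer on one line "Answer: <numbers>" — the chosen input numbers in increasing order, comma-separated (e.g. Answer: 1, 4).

run #1 (b=1) runs B1->F, B4->E, B3->F; records B1=F, B3=F, B4=E
run #2 (b=17) runs B1->F, B4->S, B3->F; records B1=F, B3=F, B4=S
run #3 (b=0) runs B1->F, B4->E, B3->T, B4->E, B3->T, B4->E, B3->T, B4->E, B3->T, B4->E, B3->T, B4->S, B3->F; records B1=F, B3=T, B3=F, B4=S, B4=E
run #4 (b=6) runs B1->F, B4->E, B3->F; records B1=F, B3=F, B4=E
the full pool covers 5 outcomes: B1=F, B3=T, B3=F, B4=S, B4=E
the canonical winner is {3}: size 1, full 5-outcome coverage, earliest index list among size-1 covers

Answer: 3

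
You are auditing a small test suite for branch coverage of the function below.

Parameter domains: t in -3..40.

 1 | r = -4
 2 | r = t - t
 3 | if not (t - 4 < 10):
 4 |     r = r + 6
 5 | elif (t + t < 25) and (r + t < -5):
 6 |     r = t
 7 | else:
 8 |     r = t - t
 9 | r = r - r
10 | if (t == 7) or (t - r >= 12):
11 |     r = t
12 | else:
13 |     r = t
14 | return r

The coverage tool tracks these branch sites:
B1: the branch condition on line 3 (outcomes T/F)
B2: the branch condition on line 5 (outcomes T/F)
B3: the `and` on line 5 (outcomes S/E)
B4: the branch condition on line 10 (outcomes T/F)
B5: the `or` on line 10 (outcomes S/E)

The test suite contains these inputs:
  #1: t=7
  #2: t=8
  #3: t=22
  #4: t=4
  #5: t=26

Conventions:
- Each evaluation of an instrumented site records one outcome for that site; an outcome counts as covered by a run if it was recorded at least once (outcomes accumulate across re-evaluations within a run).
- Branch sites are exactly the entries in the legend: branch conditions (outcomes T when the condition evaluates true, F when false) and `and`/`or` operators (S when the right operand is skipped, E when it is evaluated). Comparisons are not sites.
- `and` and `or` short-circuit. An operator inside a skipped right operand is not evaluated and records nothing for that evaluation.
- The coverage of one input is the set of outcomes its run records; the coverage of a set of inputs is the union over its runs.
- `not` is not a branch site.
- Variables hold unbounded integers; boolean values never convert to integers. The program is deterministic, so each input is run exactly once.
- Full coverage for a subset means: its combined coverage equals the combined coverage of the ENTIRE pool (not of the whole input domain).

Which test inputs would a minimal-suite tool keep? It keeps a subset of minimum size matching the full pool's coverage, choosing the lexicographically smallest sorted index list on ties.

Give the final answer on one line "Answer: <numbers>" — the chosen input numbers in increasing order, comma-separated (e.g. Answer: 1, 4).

input #1, t=7: outcomes B1=F, B2=F, B3=E, B4=T, B5=S
input #2, t=8: outcomes B1=F, B2=F, B3=E, B4=F, B5=E
input #3, t=22: outcomes B1=T, B4=T, B5=E
input #4, t=4: outcomes B1=F, B2=F, B3=E, B4=F, B5=E
input #5, t=26: outcomes B1=T, B4=T, B5=E
the full pool covers 8 outcomes: B1=T, B1=F, B2=F, B3=E, B4=T, B4=F, B5=S, B5=E
every size-1 subset falls short of the 8 outcomes (best: 5/8)
every size-2 subset falls short of the 8 outcomes (best: 7/8)
the canonical winner is {1, 2, 3}: size 3, full 8-outcome coverage, earliest index list among size-3 covers

Answer: 1, 2, 3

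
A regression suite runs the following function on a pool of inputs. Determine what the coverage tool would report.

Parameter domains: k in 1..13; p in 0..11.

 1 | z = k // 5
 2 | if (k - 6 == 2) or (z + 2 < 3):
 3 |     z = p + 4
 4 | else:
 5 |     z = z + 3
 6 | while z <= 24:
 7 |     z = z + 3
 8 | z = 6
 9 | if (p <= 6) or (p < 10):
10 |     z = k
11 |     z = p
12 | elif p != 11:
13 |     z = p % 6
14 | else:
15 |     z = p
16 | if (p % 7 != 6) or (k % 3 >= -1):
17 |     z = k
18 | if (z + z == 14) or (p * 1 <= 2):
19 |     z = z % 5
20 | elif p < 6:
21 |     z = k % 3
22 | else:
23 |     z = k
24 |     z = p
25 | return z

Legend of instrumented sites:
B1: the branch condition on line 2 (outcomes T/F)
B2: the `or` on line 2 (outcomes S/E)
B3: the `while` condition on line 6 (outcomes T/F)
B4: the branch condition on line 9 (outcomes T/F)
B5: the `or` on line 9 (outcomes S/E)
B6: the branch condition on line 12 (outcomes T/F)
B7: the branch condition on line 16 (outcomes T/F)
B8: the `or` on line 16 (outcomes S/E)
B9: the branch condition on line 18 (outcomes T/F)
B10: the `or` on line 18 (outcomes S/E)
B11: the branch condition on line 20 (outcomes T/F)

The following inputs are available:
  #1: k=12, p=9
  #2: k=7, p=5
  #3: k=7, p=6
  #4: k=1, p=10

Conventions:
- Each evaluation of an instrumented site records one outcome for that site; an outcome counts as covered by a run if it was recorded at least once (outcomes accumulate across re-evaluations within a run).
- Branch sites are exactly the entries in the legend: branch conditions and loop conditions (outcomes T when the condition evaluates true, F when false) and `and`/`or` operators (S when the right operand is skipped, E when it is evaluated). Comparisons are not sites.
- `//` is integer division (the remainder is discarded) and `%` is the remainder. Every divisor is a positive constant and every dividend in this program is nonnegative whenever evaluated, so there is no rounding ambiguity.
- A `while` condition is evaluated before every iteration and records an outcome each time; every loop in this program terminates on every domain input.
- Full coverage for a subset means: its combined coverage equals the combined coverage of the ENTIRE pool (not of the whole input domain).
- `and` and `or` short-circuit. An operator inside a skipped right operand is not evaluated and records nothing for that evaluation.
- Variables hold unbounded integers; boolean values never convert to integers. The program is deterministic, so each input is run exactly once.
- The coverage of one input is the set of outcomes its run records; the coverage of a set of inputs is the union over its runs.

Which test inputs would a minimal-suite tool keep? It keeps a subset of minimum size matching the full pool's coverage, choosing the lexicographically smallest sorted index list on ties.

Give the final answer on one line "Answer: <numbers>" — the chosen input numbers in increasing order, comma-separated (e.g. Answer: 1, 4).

test 1 (k=12, p=9) fires B2->E, B1->F, B3->T, B3->T, B3->T, B3->T, B3->T, B3->T, B3->T, B3->F, B5->E, B4->T, B8->S, B7->T, ...; hits B1=F, B2=E, B3=T, B3=F, B4=T, B5=E, B7=T, B8=S, B9=F, B10=E, B11=F
test 2 (k=7, p=5) fires B2->E, B1->F, B3->T, B3->T, B3->T, B3->T, B3->T, B3->T, B3->T, B3->F, B5->S, B4->T, B8->S, B7->T, ...; hits B1=F, B2=E, B3=T, B3=F, B4=T, B5=S, B7=T, B8=S, B9=T, B10=S
test 3 (k=7, p=6) fires B2->E, B1->F, B3->T, B3->T, B3->T, B3->T, B3->T, B3->T, B3->T, B3->F, B5->S, B4->T, B8->E, B7->T, ...; hits B1=F, B2=E, B3=T, B3=F, B4=T, B5=S, B7=T, B8=E, B9=T, B10=S
test 4 (k=1, p=10) fires B2->E, B1->T, B3->T, B3->T, B3->T, B3->T, B3->F, B5->E, B4->F, B6->T, B8->S, B7->T, B10->E, B9->F, ...; hits B1=T, B2=E, B3=T, B3=F, B4=F, B5=E, B6=T, B7=T, B8=S, B9=F, B10=E, B11=F
union over all inputs: B1=T, B1=F, B2=E, B3=T, B3=F, B4=T, B4=F, B5=S, B5=E, B6=T, B7=T, B8=S, B8=E, B9=T, B9=F, B10=S, B10=E, B11=F (18 outcomes)
every size-1 subset falls short of the 18 outcomes (best: 12/18)
inputs {3, 4} (size 2) cover everything; no size-2 subset with a lexicographically smaller index list covers all 18

Answer: 3, 4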